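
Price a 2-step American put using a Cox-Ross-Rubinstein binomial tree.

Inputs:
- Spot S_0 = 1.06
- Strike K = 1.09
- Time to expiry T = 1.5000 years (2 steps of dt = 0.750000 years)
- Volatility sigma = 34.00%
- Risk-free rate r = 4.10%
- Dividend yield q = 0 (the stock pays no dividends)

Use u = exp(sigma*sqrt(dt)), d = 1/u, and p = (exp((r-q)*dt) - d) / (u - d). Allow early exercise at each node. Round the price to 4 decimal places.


Answer: Price = V(0,0) = 0.1587

Derivation:
dt = T/N = 0.750000
u = exp(sigma*sqrt(dt)) = 1.342386; d = 1/u = 0.744942
p = (exp((r-q)*dt) - d) / (u - d) = 0.479184
Discount per step: exp(-r*dt) = 0.969718
Stock lattice S(k, i) with i counting down-moves:
  k=0: S(0,0) = 1.0600
  k=1: S(1,0) = 1.4229; S(1,1) = 0.7896
  k=2: S(2,0) = 1.9101; S(2,1) = 1.0600; S(2,2) = 0.5882
Terminal payoffs V(N, i) = max(K - S_T, 0):
  V(2,0) = 0.000000; V(2,1) = 0.030000; V(2,2) = 0.501765
Backward induction: V(k, i) = exp(-r*dt) * [p * V(k+1, i) + (1-p) * V(k+1, i+1)]; then take max(V_cont, immediate exercise) for American.
  V(1,0) = exp(-r*dt) * [p*0.000000 + (1-p)*0.030000] = 0.015151; exercise = 0.000000; V(1,0) = max -> 0.015151
  V(1,1) = exp(-r*dt) * [p*0.030000 + (1-p)*0.501765] = 0.267354; exercise = 0.300361; V(1,1) = max -> 0.300361
  V(0,0) = exp(-r*dt) * [p*0.015151 + (1-p)*0.300361] = 0.158736; exercise = 0.030000; V(0,0) = max -> 0.158736


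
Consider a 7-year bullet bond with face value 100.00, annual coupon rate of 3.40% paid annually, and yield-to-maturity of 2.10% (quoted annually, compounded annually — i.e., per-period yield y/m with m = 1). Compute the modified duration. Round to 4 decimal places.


Coupon per period c = face * coupon_rate / m = 3.400000
Periods per year m = 1; per-period yield y/m = 0.021000
Number of cashflows N = 7
Cashflows (t years, CF_t, discount factor 1/(1+y/m)^(m*t), PV):
  t = 1.0000: CF_t = 3.400000, DF = 0.979432, PV = 3.330069
  t = 2.0000: CF_t = 3.400000, DF = 0.959287, PV = 3.261575
  t = 3.0000: CF_t = 3.400000, DF = 0.939556, PV = 3.194491
  t = 4.0000: CF_t = 3.400000, DF = 0.920231, PV = 3.128787
  t = 5.0000: CF_t = 3.400000, DF = 0.901304, PV = 3.064434
  t = 6.0000: CF_t = 3.400000, DF = 0.882766, PV = 3.001404
  t = 7.0000: CF_t = 103.400000, DF = 0.864609, PV = 89.400582
Price P = sum_t PV_t = 108.381341
First compute Macaulay numerator sum_t t * PV_t:
  t * PV_t at t = 1.0000: 3.330069
  t * PV_t at t = 2.0000: 6.523151
  t * PV_t at t = 3.0000: 9.583473
  t * PV_t at t = 4.0000: 12.515147
  t * PV_t at t = 5.0000: 15.322168
  t * PV_t at t = 6.0000: 18.008424
  t * PV_t at t = 7.0000: 625.804071
Macaulay duration D = 691.086503 / 108.381341 = 6.376434
Modified duration = D / (1 + y/m) = 6.376434 / (1 + 0.021000) = 6.245283

Answer: Modified duration = 6.2453


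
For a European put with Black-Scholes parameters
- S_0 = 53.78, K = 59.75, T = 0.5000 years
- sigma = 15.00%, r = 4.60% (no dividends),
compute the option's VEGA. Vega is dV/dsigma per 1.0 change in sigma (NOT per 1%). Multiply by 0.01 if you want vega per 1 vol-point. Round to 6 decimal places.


d1 = -0.7225927965; d2 = -0.8286588137
phi(d1) = 0.3072760628; exp(-qT) = 1.0000000000; exp(-rT) = 0.9772624838
Vega = S * exp(-qT) * phi(d1) * sqrt(T) = 53.7800 * 1.0000000000 * 0.3072760628 * 0.7071067812 = 11.685156

Answer: Vega = 11.685156


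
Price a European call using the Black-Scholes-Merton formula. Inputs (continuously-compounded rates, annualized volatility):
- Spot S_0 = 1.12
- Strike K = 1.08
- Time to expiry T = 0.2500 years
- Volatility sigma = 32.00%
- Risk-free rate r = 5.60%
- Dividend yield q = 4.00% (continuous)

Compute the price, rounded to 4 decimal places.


d1 = (ln(S/K) + (r - q + 0.5*sigma^2) * T) / (sigma * sqrt(T)) = 0.33229778
d2 = d1 - sigma * sqrt(T) = 0.17229778
exp(-rT) = 0.98609754; exp(-qT) = 0.99004983
C = S_0 * exp(-qT) * N(d1) - K * exp(-rT) * N(d2)
N(d1) = 0.63016779; N(d2) = 0.56839828
C = 1.1200 * 0.99004983 * 0.63016779 - 1.0800 * 0.98609754 * 0.56839828 = 0.0934

Answer: Price = 0.0934


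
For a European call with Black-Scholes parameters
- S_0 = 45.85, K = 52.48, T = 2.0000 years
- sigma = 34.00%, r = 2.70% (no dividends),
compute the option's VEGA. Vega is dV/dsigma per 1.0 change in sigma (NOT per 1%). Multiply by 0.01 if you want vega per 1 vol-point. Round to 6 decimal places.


d1 = 0.0718400817; d2 = -0.4089925295
phi(d1) = 0.3979141375; exp(-qT) = 1.0000000000; exp(-rT) = 0.9474321065
Vega = S * exp(-qT) * phi(d1) * sqrt(T) = 45.8500 * 1.0000000000 * 0.3979141375 * 1.4142135624 = 25.801426

Answer: Vega = 25.801426


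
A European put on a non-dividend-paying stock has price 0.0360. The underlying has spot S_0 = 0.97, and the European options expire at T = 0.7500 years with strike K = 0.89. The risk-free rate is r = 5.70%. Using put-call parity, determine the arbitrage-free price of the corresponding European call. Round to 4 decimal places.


Answer: Call price = 0.1532

Derivation:
Put-call parity: C - P = S_0 * exp(-qT) - K * exp(-rT).
S_0 * exp(-qT) = 0.9700 * 1.00000000 = 0.97000000
K * exp(-rT) = 0.8900 * 0.95815090 = 0.85275430
C = P + S*exp(-qT) - K*exp(-rT)
C = 0.0360 + 0.97000000 - 0.85275430 = 0.1532


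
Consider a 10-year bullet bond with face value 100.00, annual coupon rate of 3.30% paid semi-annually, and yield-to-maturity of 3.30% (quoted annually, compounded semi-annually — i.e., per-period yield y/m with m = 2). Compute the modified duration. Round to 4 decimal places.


Answer: Modified duration = 8.4587

Derivation:
Coupon per period c = face * coupon_rate / m = 1.650000
Periods per year m = 2; per-period yield y/m = 0.016500
Number of cashflows N = 20
Cashflows (t years, CF_t, discount factor 1/(1+y/m)^(m*t), PV):
  t = 0.5000: CF_t = 1.650000, DF = 0.983768, PV = 1.623217
  t = 1.0000: CF_t = 1.650000, DF = 0.967799, PV = 1.596869
  t = 1.5000: CF_t = 1.650000, DF = 0.952090, PV = 1.570948
  t = 2.0000: CF_t = 1.650000, DF = 0.936635, PV = 1.545448
  t = 2.5000: CF_t = 1.650000, DF = 0.921432, PV = 1.520362
  t = 3.0000: CF_t = 1.650000, DF = 0.906475, PV = 1.495683
  t = 3.5000: CF_t = 1.650000, DF = 0.891761, PV = 1.471405
  t = 4.0000: CF_t = 1.650000, DF = 0.877285, PV = 1.447521
  t = 4.5000: CF_t = 1.650000, DF = 0.863045, PV = 1.424025
  t = 5.0000: CF_t = 1.650000, DF = 0.849036, PV = 1.400910
  t = 5.5000: CF_t = 1.650000, DF = 0.835254, PV = 1.378170
  t = 6.0000: CF_t = 1.650000, DF = 0.821696, PV = 1.355799
  t = 6.5000: CF_t = 1.650000, DF = 0.808359, PV = 1.333792
  t = 7.0000: CF_t = 1.650000, DF = 0.795237, PV = 1.312141
  t = 7.5000: CF_t = 1.650000, DF = 0.782329, PV = 1.290842
  t = 8.0000: CF_t = 1.650000, DF = 0.769630, PV = 1.269889
  t = 8.5000: CF_t = 1.650000, DF = 0.757137, PV = 1.249276
  t = 9.0000: CF_t = 1.650000, DF = 0.744847, PV = 1.228998
  t = 9.5000: CF_t = 1.650000, DF = 0.732757, PV = 1.209048
  t = 10.0000: CF_t = 101.650000, DF = 0.720862, PV = 73.275657
Price P = sum_t PV_t = 100.000000
First compute Macaulay numerator sum_t t * PV_t:
  t * PV_t at t = 0.5000: 0.811608
  t * PV_t at t = 1.0000: 1.596869
  t * PV_t at t = 1.5000: 2.356422
  t * PV_t at t = 2.0000: 3.090896
  t * PV_t at t = 2.5000: 3.800905
  t * PV_t at t = 3.0000: 4.487050
  t * PV_t at t = 3.5000: 5.149918
  t * PV_t at t = 4.0000: 5.790084
  t * PV_t at t = 4.5000: 6.408111
  t * PV_t at t = 5.0000: 7.004548
  t * PV_t at t = 5.5000: 7.579934
  t * PV_t at t = 6.0000: 8.134795
  t * PV_t at t = 6.5000: 8.669645
  t * PV_t at t = 7.0000: 9.184989
  t * PV_t at t = 7.5000: 9.681317
  t * PV_t at t = 8.0000: 10.159113
  t * PV_t at t = 8.5000: 10.618847
  t * PV_t at t = 9.0000: 11.060979
  t * PV_t at t = 9.5000: 11.485959
  t * PV_t at t = 10.0000: 732.756574
Macaulay duration D = 859.828563 / 100.000000 = 8.598286
Modified duration = D / (1 + y/m) = 8.598286 / (1 + 0.016500) = 8.458717


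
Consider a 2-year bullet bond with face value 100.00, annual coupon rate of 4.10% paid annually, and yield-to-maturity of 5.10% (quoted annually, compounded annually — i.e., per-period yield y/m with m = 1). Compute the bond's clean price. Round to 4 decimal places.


Answer: Price = 98.1432

Derivation:
Coupon per period c = face * coupon_rate / m = 4.100000
Periods per year m = 1; per-period yield y/m = 0.051000
Number of cashflows N = 2
Cashflows (t years, CF_t, discount factor 1/(1+y/m)^(m*t), PV):
  t = 1.0000: CF_t = 4.100000, DF = 0.951475, PV = 3.901047
  t = 2.0000: CF_t = 104.100000, DF = 0.905304, PV = 94.242174
Price P = sum_t PV_t = 98.143221


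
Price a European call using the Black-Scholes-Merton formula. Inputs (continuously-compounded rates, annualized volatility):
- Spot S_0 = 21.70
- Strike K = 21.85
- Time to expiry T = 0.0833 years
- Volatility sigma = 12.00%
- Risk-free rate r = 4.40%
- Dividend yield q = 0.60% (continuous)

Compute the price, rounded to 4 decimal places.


Answer: Price = 0.2615

Derivation:
d1 = (ln(S/K) + (r - q + 0.5*sigma^2) * T) / (sigma * sqrt(T)) = -0.09018575
d2 = d1 - sigma * sqrt(T) = -0.12481983
exp(-rT) = 0.99634151; exp(-qT) = 0.99950032
C = S_0 * exp(-qT) * N(d1) - K * exp(-rT) * N(d2)
N(d1) = 0.46406981; N(d2) = 0.45033309
C = 21.7000 * 0.99950032 * 0.46406981 - 21.8500 * 0.99634151 * 0.45033309 = 0.2615


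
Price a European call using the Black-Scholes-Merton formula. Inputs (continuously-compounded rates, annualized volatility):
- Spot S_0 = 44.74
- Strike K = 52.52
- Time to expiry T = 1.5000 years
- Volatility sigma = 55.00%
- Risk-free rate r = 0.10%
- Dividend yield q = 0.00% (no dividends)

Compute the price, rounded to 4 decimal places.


d1 = (ln(S/K) + (r - q + 0.5*sigma^2) * T) / (sigma * sqrt(T)) = 0.10102127
d2 = d1 - sigma * sqrt(T) = -0.57258841
exp(-rT) = 0.99850112; exp(-qT) = 1.00000000
C = S_0 * exp(-qT) * N(d1) - K * exp(-rT) * N(d2)
N(d1) = 0.54023321; N(d2) = 0.28346171
C = 44.7400 * 1.00000000 * 0.54023321 - 52.5200 * 0.99850112 * 0.28346171 = 9.3049

Answer: Price = 9.3049


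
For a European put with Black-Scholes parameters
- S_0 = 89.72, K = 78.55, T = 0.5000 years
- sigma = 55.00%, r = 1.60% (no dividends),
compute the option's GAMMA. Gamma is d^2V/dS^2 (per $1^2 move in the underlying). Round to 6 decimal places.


Answer: Gamma = 0.009791

Derivation:
d1 = 0.5569001888; d2 = 0.1679914591
phi(d1) = 0.3416366808; exp(-qT) = 1.0000000000; exp(-rT) = 0.9920319148
Gamma = exp(-qT) * phi(d1) / (S * sigma * sqrt(T)) = 1.0000000000 * 0.3416366808 / (89.7200 * 0.5500 * 0.7071067812) = 0.009791


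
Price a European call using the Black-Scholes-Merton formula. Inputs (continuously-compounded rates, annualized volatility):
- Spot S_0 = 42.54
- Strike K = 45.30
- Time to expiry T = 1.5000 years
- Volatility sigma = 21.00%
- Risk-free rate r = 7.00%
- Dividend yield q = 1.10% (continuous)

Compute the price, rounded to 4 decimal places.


d1 = (ln(S/K) + (r - q + 0.5*sigma^2) * T) / (sigma * sqrt(T)) = 0.22827991
d2 = d1 - sigma * sqrt(T) = -0.02891651
exp(-rT) = 0.90032452; exp(-qT) = 0.98363538
C = S_0 * exp(-qT) * N(d1) - K * exp(-rT) * N(d2)
N(d1) = 0.59028568; N(d2) = 0.48846559
C = 42.5400 * 0.98363538 * 0.59028568 - 45.3000 * 0.90032452 * 0.48846559 = 4.7779

Answer: Price = 4.7779


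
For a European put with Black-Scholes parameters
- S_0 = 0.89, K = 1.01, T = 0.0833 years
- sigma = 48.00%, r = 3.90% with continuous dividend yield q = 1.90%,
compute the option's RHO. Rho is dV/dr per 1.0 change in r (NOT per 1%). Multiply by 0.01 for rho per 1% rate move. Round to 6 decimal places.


d1 = -0.8317094244; d2 = -0.9702457735
phi(d1) = 0.2822932608; exp(-qT) = 0.9984185518; exp(-rT) = 0.9967565713
N(-d2) = 0.8340380002
Rho = -K*T*exp(-rT)*N(-d2) = -1.0100 * 0.0833 * 0.9967565713 * 0.8340380002 = -0.069943

Answer: Rho = -0.069943


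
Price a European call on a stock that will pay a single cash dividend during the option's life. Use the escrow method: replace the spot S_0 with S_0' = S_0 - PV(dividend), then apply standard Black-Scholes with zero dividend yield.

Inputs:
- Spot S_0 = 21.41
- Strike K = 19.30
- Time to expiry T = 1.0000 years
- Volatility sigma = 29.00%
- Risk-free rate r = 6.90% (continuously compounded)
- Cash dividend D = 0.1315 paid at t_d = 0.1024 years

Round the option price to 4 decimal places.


Answer: Price = 4.2585

Derivation:
PV(D) = D * exp(-r * t_d) = 0.1315 * 0.99295930 = 0.13057415
S_0' = S_0 - PV(D) = 21.4100 - 0.13057415 = 21.27942585
d1 = (ln(S_0'/K) + (r + sigma^2/2)*T) / (sigma*sqrt(T)) = 0.71960547
d2 = d1 - sigma*sqrt(T) = 0.42960547
exp(-rT) = 0.93332668
N(d1) = 0.76411603; N(d2) = 0.66625867
C = S_0' * N(d1) - K * exp(-rT) * N(d2) = 21.27942585 * 0.76411603 - 19.3000 * 0.93332668 * 0.66625867 = 4.2585


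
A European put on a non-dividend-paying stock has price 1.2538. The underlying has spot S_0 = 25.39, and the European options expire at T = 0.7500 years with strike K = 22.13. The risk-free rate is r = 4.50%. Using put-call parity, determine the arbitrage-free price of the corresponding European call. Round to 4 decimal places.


Answer: Call price = 5.2482

Derivation:
Put-call parity: C - P = S_0 * exp(-qT) - K * exp(-rT).
S_0 * exp(-qT) = 25.3900 * 1.00000000 = 25.39000000
K * exp(-rT) = 22.1300 * 0.96681318 = 21.39557562
C = P + S*exp(-qT) - K*exp(-rT)
C = 1.2538 + 25.39000000 - 21.39557562 = 5.2482


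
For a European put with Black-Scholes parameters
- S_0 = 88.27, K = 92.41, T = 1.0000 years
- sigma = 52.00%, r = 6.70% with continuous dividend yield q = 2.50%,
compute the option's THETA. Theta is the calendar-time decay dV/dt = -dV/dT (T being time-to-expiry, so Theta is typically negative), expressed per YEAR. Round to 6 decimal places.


d1 = 0.2526251945; d2 = -0.2673748055
phi(d1) = 0.3864130988; exp(-qT) = 0.9753099120; exp(-rT) = 0.9351952013
Theta = -S*exp(-qT)*phi(d1)*sigma/(2*sqrt(T)) + r*K*exp(-rT)*N(-d2) - q*S*exp(-qT)*N(-d1)
N(-d1) = 0.4002789295; N(-d2) = 0.6054097021; sqrt(T) = 1.0000000000
Term 1 = -88.2700 * 0.9753099120 * 0.3864130988 * 0.5200 / (2 * 1.0000000000) = -8.6492998321
Term 2 = 0.0670 * 92.4100 * 0.9351952013 * 0.6054097021 = 3.5054632556
Term 3 = -0.0250 * 88.2700 * 0.9753099120 * 0.4002789295 = -0.8615063896
Theta = -8.6492998321 + (3.5054632556) + (-0.8615063896) = -6.005343

Answer: Theta = -6.005343


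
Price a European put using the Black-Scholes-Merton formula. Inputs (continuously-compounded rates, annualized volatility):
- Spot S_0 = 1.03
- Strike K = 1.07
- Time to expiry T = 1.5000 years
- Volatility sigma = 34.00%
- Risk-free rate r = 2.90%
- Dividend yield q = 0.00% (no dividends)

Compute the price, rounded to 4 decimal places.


Answer: Price = 0.1667

Derivation:
d1 = (ln(S/K) + (r - q + 0.5*sigma^2) * T) / (sigma * sqrt(T)) = 0.22117488
d2 = d1 - sigma * sqrt(T) = -0.19523837
exp(-rT) = 0.95743255; exp(-qT) = 1.00000000
P = K * exp(-rT) * N(-d2) - S_0 * exp(-qT) * N(-d1)
N(-d1) = 0.41247813; N(-d2) = 0.57739683
P = 1.0700 * 0.95743255 * 0.57739683 - 1.0300 * 1.00000000 * 0.41247813 = 0.1667


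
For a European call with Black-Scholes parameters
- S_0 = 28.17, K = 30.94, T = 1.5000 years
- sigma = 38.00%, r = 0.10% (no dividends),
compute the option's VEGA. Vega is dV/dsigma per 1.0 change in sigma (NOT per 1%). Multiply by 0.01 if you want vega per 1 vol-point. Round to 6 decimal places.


d1 = 0.0343954272; d2 = -0.4310076240
phi(d1) = 0.3987063668; exp(-qT) = 1.0000000000; exp(-rT) = 0.9985011244
Vega = S * exp(-qT) * phi(d1) * sqrt(T) = 28.1700 * 1.0000000000 * 0.3987063668 * 1.2247448714 = 13.755793

Answer: Vega = 13.755793


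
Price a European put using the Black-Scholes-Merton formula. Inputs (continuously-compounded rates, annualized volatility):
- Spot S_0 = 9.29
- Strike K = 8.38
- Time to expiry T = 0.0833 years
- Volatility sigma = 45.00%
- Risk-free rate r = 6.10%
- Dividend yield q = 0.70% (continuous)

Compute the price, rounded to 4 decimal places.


Answer: Price = 0.1305

Derivation:
d1 = (ln(S/K) + (r - q + 0.5*sigma^2) * T) / (sigma * sqrt(T)) = 0.89332387
d2 = d1 - sigma * sqrt(T) = 0.76344604
exp(-rT) = 0.99493159; exp(-qT) = 0.99941707
P = K * exp(-rT) * N(-d2) - S_0 * exp(-qT) * N(-d1)
N(-d1) = 0.18584188; N(-d2) = 0.22259871
P = 8.3800 * 0.99493159 * 0.22259871 - 9.2900 * 0.99941707 * 0.18584188 = 0.1305


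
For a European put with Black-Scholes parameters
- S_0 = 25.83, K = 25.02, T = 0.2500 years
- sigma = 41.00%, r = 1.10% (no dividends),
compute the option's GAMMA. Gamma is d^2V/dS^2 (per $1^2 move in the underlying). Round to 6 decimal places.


Answer: Gamma = 0.072618

Derivation:
d1 = 0.2713346442; d2 = 0.0663346442
phi(d1) = 0.3845237291; exp(-qT) = 1.0000000000; exp(-rT) = 0.9972537778
Gamma = exp(-qT) * phi(d1) / (S * sigma * sqrt(T)) = 1.0000000000 * 0.3845237291 / (25.8300 * 0.4100 * 0.5000000000) = 0.072618


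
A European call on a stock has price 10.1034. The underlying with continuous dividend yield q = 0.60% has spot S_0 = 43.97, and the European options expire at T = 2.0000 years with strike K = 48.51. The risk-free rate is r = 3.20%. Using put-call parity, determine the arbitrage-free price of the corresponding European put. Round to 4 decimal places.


Put-call parity: C - P = S_0 * exp(-qT) - K * exp(-rT).
S_0 * exp(-qT) = 43.9700 * 0.98807171 = 43.44551321
K * exp(-rT) = 48.5100 * 0.93800500 = 45.50262253
P = C - S*exp(-qT) + K*exp(-rT)
P = 10.1034 - 43.44551321 + 45.50262253 = 12.1605

Answer: Put price = 12.1605


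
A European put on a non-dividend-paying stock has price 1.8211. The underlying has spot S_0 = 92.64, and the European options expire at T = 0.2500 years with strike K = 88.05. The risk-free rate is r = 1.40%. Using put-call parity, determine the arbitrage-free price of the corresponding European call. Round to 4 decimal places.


Answer: Call price = 6.7187

Derivation:
Put-call parity: C - P = S_0 * exp(-qT) - K * exp(-rT).
S_0 * exp(-qT) = 92.6400 * 1.00000000 = 92.64000000
K * exp(-rT) = 88.0500 * 0.99650612 = 87.74236368
C = P + S*exp(-qT) - K*exp(-rT)
C = 1.8211 + 92.64000000 - 87.74236368 = 6.7187


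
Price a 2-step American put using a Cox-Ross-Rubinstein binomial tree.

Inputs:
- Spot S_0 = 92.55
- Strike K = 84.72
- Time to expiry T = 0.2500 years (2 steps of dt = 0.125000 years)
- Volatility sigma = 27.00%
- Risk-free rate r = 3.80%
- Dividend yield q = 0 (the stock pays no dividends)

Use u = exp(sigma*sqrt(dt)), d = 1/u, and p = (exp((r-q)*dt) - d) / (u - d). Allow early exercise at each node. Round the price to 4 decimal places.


Answer: Price = V(0,0) = 2.0357

Derivation:
dt = T/N = 0.125000
u = exp(sigma*sqrt(dt)) = 1.100164; d = 1/u = 0.908955
p = (exp((r-q)*dt) - d) / (u - d) = 0.501054
Discount per step: exp(-r*dt) = 0.995261
Stock lattice S(k, i) with i counting down-moves:
  k=0: S(0,0) = 92.5500
  k=1: S(1,0) = 101.8202; S(1,1) = 84.1238
  k=2: S(2,0) = 112.0189; S(2,1) = 92.5500; S(2,2) = 76.4648
Terminal payoffs V(N, i) = max(K - S_T, 0):
  V(2,0) = 0.000000; V(2,1) = 0.000000; V(2,2) = 8.255223
Backward induction: V(k, i) = exp(-r*dt) * [p * V(k+1, i) + (1-p) * V(k+1, i+1)]; then take max(V_cont, immediate exercise) for American.
  V(1,0) = exp(-r*dt) * [p*0.000000 + (1-p)*0.000000] = 0.000000; exercise = 0.000000; V(1,0) = max -> 0.000000
  V(1,1) = exp(-r*dt) * [p*0.000000 + (1-p)*8.255223] = 4.099390; exercise = 0.596192; V(1,1) = max -> 4.099390
  V(0,0) = exp(-r*dt) * [p*0.000000 + (1-p)*4.099390] = 2.035680; exercise = 0.000000; V(0,0) = max -> 2.035680


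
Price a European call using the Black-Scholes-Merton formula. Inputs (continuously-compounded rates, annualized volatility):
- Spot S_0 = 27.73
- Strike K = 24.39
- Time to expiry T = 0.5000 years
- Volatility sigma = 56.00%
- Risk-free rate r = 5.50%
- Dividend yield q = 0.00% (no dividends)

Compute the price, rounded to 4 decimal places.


d1 = (ln(S/K) + (r - q + 0.5*sigma^2) * T) / (sigma * sqrt(T)) = 0.59154949
d2 = d1 - sigma * sqrt(T) = 0.19556969
exp(-rT) = 0.97287468; exp(-qT) = 1.00000000
C = S_0 * exp(-qT) * N(d1) - K * exp(-rT) * N(d2)
N(d1) = 0.72292385; N(d2) = 0.57752651
C = 27.7300 * 1.00000000 * 0.72292385 - 24.3900 * 0.97287468 * 0.57752651 = 6.3429

Answer: Price = 6.3429


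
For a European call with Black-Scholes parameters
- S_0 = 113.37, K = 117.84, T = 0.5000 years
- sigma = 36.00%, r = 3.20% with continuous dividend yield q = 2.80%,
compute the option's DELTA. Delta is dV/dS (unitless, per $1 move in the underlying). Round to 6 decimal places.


d1 = -0.0167779395; d2 = -0.2713363807
phi(d1) = 0.3988861334; exp(-qT) = 0.9860975443; exp(-rT) = 0.9841273201
N(d1) = 0.4933068846
Delta = exp(-qT) * N(d1) = 0.9860975443 * 0.4933068846 = 0.486449

Answer: Delta = 0.486449


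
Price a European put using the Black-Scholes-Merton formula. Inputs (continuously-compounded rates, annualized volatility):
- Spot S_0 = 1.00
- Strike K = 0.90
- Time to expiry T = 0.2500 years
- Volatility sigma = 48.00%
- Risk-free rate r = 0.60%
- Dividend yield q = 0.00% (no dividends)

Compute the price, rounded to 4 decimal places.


d1 = (ln(S/K) + (r - q + 0.5*sigma^2) * T) / (sigma * sqrt(T)) = 0.56525215
d2 = d1 - sigma * sqrt(T) = 0.32525215
exp(-rT) = 0.99850112; exp(-qT) = 1.00000000
P = K * exp(-rT) * N(-d2) - S_0 * exp(-qT) * N(-d1)
N(-d1) = 0.28595114; N(-d2) = 0.37249512
P = 0.9000 * 0.99850112 * 0.37249512 - 1.0000 * 1.00000000 * 0.28595114 = 0.0488

Answer: Price = 0.0488


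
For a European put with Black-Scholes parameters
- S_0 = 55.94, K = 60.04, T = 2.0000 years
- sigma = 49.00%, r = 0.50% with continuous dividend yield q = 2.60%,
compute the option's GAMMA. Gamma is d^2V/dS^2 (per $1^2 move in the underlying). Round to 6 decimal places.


d1 = 0.1838025675; d2 = -0.5091620781
phi(d1) = 0.3922600662; exp(-qT) = 0.9493288668; exp(-rT) = 0.9900498337
Gamma = exp(-qT) * phi(d1) / (S * sigma * sqrt(T)) = 0.9493288668 * 0.3922600662 / (55.9400 * 0.4900 * 1.4142135624) = 0.009606

Answer: Gamma = 0.009606


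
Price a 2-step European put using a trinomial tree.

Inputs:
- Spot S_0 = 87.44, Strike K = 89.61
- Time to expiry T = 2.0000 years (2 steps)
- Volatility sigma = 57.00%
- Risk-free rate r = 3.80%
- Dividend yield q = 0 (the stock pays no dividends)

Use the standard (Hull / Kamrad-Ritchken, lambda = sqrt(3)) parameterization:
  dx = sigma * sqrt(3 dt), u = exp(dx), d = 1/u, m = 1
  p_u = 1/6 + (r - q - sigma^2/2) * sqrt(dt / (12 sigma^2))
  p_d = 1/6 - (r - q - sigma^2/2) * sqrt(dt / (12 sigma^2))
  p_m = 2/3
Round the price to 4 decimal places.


Answer: Price = V(0,0) = 20.9657

Derivation:
dt = T/N = 1.000000; dx = sigma*sqrt(3*dt) = 0.987269
u = exp(dx) = 2.683895; d = 1/u = 0.372593
p_u = 0.103639, p_m = 0.666667, p_d = 0.229694
Discount per step: exp(-r*dt) = 0.962713
Stock lattice S(k, j) with j the centered position index:
  k=0: S(0,+0) = 87.4400
  k=1: S(1,-1) = 32.5795; S(1,+0) = 87.4400; S(1,+1) = 234.6797
  k=2: S(2,-2) = 12.1389; S(2,-1) = 32.5795; S(2,+0) = 87.4400; S(2,+1) = 234.6797; S(2,+2) = 629.8557
Terminal payoffs V(N, j) = max(K - S_T, 0):
  V(2,-2) = 77.471103; V(2,-1) = 57.030480; V(2,+0) = 2.170000; V(2,+1) = 0.000000; V(2,+2) = 0.000000
Backward induction: V(k, j) = exp(-r*dt) * [p_u * V(k+1, j+1) + p_m * V(k+1, j) + p_d * V(k+1, j-1)]
  V(1,-1) = exp(-r*dt) * [p_u*2.170000 + p_m*57.030480 + p_d*77.471103] = 53.950308
  V(1,+0) = exp(-r*dt) * [p_u*0.000000 + p_m*2.170000 + p_d*57.030480] = 14.003844
  V(1,+1) = exp(-r*dt) * [p_u*0.000000 + p_m*0.000000 + p_d*2.170000] = 0.479851
  V(0,+0) = exp(-r*dt) * [p_u*0.479851 + p_m*14.003844 + p_d*53.950308] = 20.965667


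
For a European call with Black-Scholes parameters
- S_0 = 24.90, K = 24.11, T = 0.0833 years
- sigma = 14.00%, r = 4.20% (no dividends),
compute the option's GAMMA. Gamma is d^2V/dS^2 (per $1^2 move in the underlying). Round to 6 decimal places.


Answer: Gamma = 0.263345

Derivation:
d1 = 0.9047086475; d2 = 0.8643022124
phi(d1) = 0.2649570871; exp(-qT) = 1.0000000000; exp(-rT) = 0.9965075130
Gamma = exp(-qT) * phi(d1) / (S * sigma * sqrt(T)) = 1.0000000000 * 0.2649570871 / (24.9000 * 0.1400 * 0.2886173938) = 0.263345


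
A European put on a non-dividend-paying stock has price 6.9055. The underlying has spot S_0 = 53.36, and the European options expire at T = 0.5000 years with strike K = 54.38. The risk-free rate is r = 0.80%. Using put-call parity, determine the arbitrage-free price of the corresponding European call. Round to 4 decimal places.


Put-call parity: C - P = S_0 * exp(-qT) - K * exp(-rT).
S_0 * exp(-qT) = 53.3600 * 1.00000000 = 53.36000000
K * exp(-rT) = 54.3800 * 0.99600799 = 54.16291446
C = P + S*exp(-qT) - K*exp(-rT)
C = 6.9055 + 53.36000000 - 54.16291446 = 6.1026

Answer: Call price = 6.1026


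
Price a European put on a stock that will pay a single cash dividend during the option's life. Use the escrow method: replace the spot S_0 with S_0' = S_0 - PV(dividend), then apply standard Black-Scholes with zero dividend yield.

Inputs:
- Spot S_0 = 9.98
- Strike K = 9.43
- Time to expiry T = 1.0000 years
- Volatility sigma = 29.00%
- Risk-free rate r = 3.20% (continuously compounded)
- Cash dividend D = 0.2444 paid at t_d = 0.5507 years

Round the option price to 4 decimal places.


Answer: Price = 0.8110

Derivation:
PV(D) = D * exp(-r * t_d) = 0.2444 * 0.98253197 = 0.24013081
S_0' = S_0 - PV(D) = 9.9800 - 0.24013081 = 9.73986919
d1 = (ln(S_0'/K) + (r + sigma^2/2)*T) / (sigma*sqrt(T)) = 0.36683307
d2 = d1 - sigma*sqrt(T) = 0.07683307
exp(-rT) = 0.96850658
N(-d1) = 0.35687177; N(-d2) = 0.46937817
P = K * exp(-rT) * N(-d2) - S_0' * N(-d1) = 9.4300 * 0.96850658 * 0.46937817 - 9.73986919 * 0.35687177 = 0.8110


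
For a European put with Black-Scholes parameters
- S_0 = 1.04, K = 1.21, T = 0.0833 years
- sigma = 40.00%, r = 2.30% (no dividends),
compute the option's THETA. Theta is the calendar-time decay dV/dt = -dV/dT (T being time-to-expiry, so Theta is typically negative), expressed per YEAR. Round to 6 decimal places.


d1 = -1.2371027312; d2 = -1.3525496887
phi(d1) = 0.1856021050; exp(-qT) = 1.0000000000; exp(-rT) = 0.9980859342
Theta = -S*exp(-qT)*phi(d1)*sigma/(2*sqrt(T)) + r*K*exp(-rT)*N(-d2) - q*S*exp(-qT)*N(-d1)
N(-d1) = 0.8919755270; N(-d2) = 0.9119002327; sqrt(T) = 0.2886173938
Term 1 = -1.0400 * 1.0000000000 * 0.1856021050 * 0.4000 / (2 * 0.2886173938) = -0.1337592213
Term 2 = 0.0230 * 1.2100 * 0.9980859342 * 0.9119002327 = 0.0253296080
Term 3 = 0 (no dividend yield, q = 0)
Theta = -0.1337592213 + (0.0253296080) + (0.0000000000) = -0.108430

Answer: Theta = -0.108430


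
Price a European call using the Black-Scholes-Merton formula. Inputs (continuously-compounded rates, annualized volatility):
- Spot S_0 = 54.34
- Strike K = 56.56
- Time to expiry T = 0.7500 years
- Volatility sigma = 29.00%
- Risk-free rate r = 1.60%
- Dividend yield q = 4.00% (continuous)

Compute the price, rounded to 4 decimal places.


Answer: Price = 3.9950

Derivation:
d1 = (ln(S/K) + (r - q + 0.5*sigma^2) * T) / (sigma * sqrt(T)) = -0.10553134
d2 = d1 - sigma * sqrt(T) = -0.35667870
exp(-rT) = 0.98807171; exp(-qT) = 0.97044553
C = S_0 * exp(-qT) * N(d1) - K * exp(-rT) * N(d2)
N(d1) = 0.45797710; N(d2) = 0.36066617
C = 54.3400 * 0.97044553 * 0.45797710 - 56.5600 * 0.98807171 * 0.36066617 = 3.9950


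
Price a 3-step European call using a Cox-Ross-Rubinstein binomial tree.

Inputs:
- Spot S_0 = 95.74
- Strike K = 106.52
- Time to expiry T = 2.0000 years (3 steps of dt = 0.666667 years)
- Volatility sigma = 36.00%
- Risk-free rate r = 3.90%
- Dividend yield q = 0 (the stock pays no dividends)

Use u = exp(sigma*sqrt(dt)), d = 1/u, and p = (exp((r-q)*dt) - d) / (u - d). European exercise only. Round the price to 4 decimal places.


Answer: Price = V(0,0) = 19.2160

Derivation:
dt = T/N = 0.666667
u = exp(sigma*sqrt(dt)) = 1.341702; d = 1/u = 0.745322
p = (exp((r-q)*dt) - d) / (u - d) = 0.471208
Discount per step: exp(-r*dt) = 0.974335
Stock lattice S(k, i) with i counting down-moves:
  k=0: S(0,0) = 95.7400
  k=1: S(1,0) = 128.4545; S(1,1) = 71.3571
  k=2: S(2,0) = 172.3477; S(2,1) = 95.7400; S(2,2) = 53.1841
  k=3: S(3,0) = 231.2392; S(3,1) = 128.4545; S(3,2) = 71.3571; S(3,3) = 39.6393
Terminal payoffs V(N, i) = max(S_T - K, 0):
  V(3,0) = 124.719158; V(3,1) = 21.934525; V(3,2) = 0.000000; V(3,3) = 0.000000
Backward induction: V(k, i) = exp(-r*dt) * [p * V(k+1, i) + (1-p) * V(k+1, i+1)].
  V(2,0) = exp(-r*dt) * [p*124.719158 + (1-p)*21.934525] = 68.561487
  V(2,1) = exp(-r*dt) * [p*21.934525 + (1-p)*0.000000] = 10.070457
  V(2,2) = exp(-r*dt) * [p*0.000000 + (1-p)*0.000000] = 0.000000
  V(1,0) = exp(-r*dt) * [p*68.561487 + (1-p)*10.070457] = 36.666077
  V(1,1) = exp(-r*dt) * [p*10.070457 + (1-p)*0.000000] = 4.623492
  V(0,0) = exp(-r*dt) * [p*36.666077 + (1-p)*4.623492] = 19.216044


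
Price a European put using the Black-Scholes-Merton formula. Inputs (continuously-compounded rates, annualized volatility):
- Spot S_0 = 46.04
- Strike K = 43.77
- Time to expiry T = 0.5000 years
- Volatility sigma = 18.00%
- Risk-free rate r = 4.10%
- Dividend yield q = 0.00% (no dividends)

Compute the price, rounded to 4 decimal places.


Answer: Price = 1.0191

Derivation:
d1 = (ln(S/K) + (r - q + 0.5*sigma^2) * T) / (sigma * sqrt(T)) = 0.62195488
d2 = d1 - sigma * sqrt(T) = 0.49467566
exp(-rT) = 0.97970870; exp(-qT) = 1.00000000
P = K * exp(-rT) * N(-d2) - S_0 * exp(-qT) * N(-d1)
N(-d1) = 0.26698577; N(-d2) = 0.31041454
P = 43.7700 * 0.97970870 * 0.31041454 - 46.0400 * 1.00000000 * 0.26698577 = 1.0191


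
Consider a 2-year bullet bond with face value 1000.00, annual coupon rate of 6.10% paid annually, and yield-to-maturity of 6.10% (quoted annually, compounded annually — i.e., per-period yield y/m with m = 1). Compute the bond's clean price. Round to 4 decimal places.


Coupon per period c = face * coupon_rate / m = 61.000000
Periods per year m = 1; per-period yield y/m = 0.061000
Number of cashflows N = 2
Cashflows (t years, CF_t, discount factor 1/(1+y/m)^(m*t), PV):
  t = 1.0000: CF_t = 61.000000, DF = 0.942507, PV = 57.492931
  t = 2.0000: CF_t = 1061.000000, DF = 0.888320, PV = 942.507069
Price P = sum_t PV_t = 1000.000000

Answer: Price = 1000.0000


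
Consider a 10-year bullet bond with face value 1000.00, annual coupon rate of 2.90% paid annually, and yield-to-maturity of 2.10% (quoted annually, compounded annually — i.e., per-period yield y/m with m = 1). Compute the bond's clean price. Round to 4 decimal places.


Coupon per period c = face * coupon_rate / m = 29.000000
Periods per year m = 1; per-period yield y/m = 0.021000
Number of cashflows N = 10
Cashflows (t years, CF_t, discount factor 1/(1+y/m)^(m*t), PV):
  t = 1.0000: CF_t = 29.000000, DF = 0.979432, PV = 28.403526
  t = 2.0000: CF_t = 29.000000, DF = 0.959287, PV = 27.819320
  t = 3.0000: CF_t = 29.000000, DF = 0.939556, PV = 27.247130
  t = 4.0000: CF_t = 29.000000, DF = 0.920231, PV = 26.686710
  t = 5.0000: CF_t = 29.000000, DF = 0.901304, PV = 26.137815
  t = 6.0000: CF_t = 29.000000, DF = 0.882766, PV = 25.600211
  t = 7.0000: CF_t = 29.000000, DF = 0.864609, PV = 25.073664
  t = 8.0000: CF_t = 29.000000, DF = 0.846826, PV = 24.557947
  t = 9.0000: CF_t = 29.000000, DF = 0.829408, PV = 24.052838
  t = 10.0000: CF_t = 1029.000000, DF = 0.812349, PV = 835.906984
Price P = sum_t PV_t = 1071.486146

Answer: Price = 1071.4861


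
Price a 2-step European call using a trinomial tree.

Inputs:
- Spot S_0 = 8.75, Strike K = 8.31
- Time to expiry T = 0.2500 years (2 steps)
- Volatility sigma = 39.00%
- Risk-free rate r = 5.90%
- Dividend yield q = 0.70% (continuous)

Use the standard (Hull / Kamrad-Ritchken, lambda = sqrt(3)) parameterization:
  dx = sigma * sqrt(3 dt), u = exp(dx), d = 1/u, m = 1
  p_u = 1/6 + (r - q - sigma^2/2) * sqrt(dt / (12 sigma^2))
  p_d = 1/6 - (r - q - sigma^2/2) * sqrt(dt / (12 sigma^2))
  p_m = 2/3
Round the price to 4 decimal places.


dt = T/N = 0.125000; dx = sigma*sqrt(3*dt) = 0.238825
u = exp(dx) = 1.269757; d = 1/u = 0.787552
p_u = 0.160373, p_m = 0.666667, p_d = 0.172960
Discount per step: exp(-r*dt) = 0.992652
Stock lattice S(k, j) with j the centered position index:
  k=0: S(0,+0) = 8.7500
  k=1: S(1,-1) = 6.8911; S(1,+0) = 8.7500; S(1,+1) = 11.1104
  k=2: S(2,-2) = 5.4271; S(2,-1) = 6.8911; S(2,+0) = 8.7500; S(2,+1) = 11.1104; S(2,+2) = 14.1075
Terminal payoffs V(N, j) = max(S_T - K, 0):
  V(2,-2) = 0.000000; V(2,-1) = 0.000000; V(2,+0) = 0.440000; V(2,+1) = 2.800370; V(2,+2) = 5.797467
Backward induction: V(k, j) = exp(-r*dt) * [p_u * V(k+1, j+1) + p_m * V(k+1, j) + p_d * V(k+1, j-1)]
  V(1,-1) = exp(-r*dt) * [p_u*0.440000 + p_m*0.000000 + p_d*0.000000] = 0.070046
  V(1,+0) = exp(-r*dt) * [p_u*2.800370 + p_m*0.440000 + p_d*0.000000] = 0.736981
  V(1,+1) = exp(-r*dt) * [p_u*5.797467 + p_m*2.800370 + p_d*0.440000] = 2.851664
  V(0,+0) = exp(-r*dt) * [p_u*2.851664 + p_m*0.736981 + p_d*0.070046] = 0.953706

Answer: Price = V(0,0) = 0.9537


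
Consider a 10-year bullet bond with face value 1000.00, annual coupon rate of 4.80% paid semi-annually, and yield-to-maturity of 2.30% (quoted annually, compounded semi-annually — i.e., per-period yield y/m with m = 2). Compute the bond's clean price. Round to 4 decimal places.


Answer: Price = 1222.1988

Derivation:
Coupon per period c = face * coupon_rate / m = 24.000000
Periods per year m = 2; per-period yield y/m = 0.011500
Number of cashflows N = 20
Cashflows (t years, CF_t, discount factor 1/(1+y/m)^(m*t), PV):
  t = 0.5000: CF_t = 24.000000, DF = 0.988631, PV = 23.727138
  t = 1.0000: CF_t = 24.000000, DF = 0.977391, PV = 23.457378
  t = 1.5000: CF_t = 24.000000, DF = 0.966279, PV = 23.190685
  t = 2.0000: CF_t = 24.000000, DF = 0.955293, PV = 22.927024
  t = 2.5000: CF_t = 24.000000, DF = 0.944432, PV = 22.666361
  t = 3.0000: CF_t = 24.000000, DF = 0.933694, PV = 22.408662
  t = 3.5000: CF_t = 24.000000, DF = 0.923079, PV = 22.153892
  t = 4.0000: CF_t = 24.000000, DF = 0.912584, PV = 21.902019
  t = 4.5000: CF_t = 24.000000, DF = 0.902209, PV = 21.653009
  t = 5.0000: CF_t = 24.000000, DF = 0.891951, PV = 21.406831
  t = 5.5000: CF_t = 24.000000, DF = 0.881810, PV = 21.163451
  t = 6.0000: CF_t = 24.000000, DF = 0.871785, PV = 20.922838
  t = 6.5000: CF_t = 24.000000, DF = 0.861873, PV = 20.684961
  t = 7.0000: CF_t = 24.000000, DF = 0.852075, PV = 20.449789
  t = 7.5000: CF_t = 24.000000, DF = 0.842387, PV = 20.217290
  t = 8.0000: CF_t = 24.000000, DF = 0.832810, PV = 19.987434
  t = 8.5000: CF_t = 24.000000, DF = 0.823341, PV = 19.760192
  t = 9.0000: CF_t = 24.000000, DF = 0.813981, PV = 19.535533
  t = 9.5000: CF_t = 24.000000, DF = 0.804726, PV = 19.313429
  t = 10.0000: CF_t = 1024.000000, DF = 0.795577, PV = 814.670920
Price P = sum_t PV_t = 1222.198836


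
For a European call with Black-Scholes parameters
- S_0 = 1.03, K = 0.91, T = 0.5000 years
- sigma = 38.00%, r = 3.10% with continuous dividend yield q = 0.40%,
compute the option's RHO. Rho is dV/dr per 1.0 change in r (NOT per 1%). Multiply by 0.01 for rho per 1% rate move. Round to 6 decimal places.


Answer: Rho = 0.289799

Derivation:
d1 = 0.6455865624; d2 = 0.3768859855
phi(d1) = 0.3238970573; exp(-qT) = 0.9980019987; exp(-rT) = 0.9846195068
N(d2) = 0.6468708316
Rho = K*T*exp(-rT)*N(d2) = 0.9100 * 0.5000 * 0.9846195068 * 0.6468708316 = 0.289799


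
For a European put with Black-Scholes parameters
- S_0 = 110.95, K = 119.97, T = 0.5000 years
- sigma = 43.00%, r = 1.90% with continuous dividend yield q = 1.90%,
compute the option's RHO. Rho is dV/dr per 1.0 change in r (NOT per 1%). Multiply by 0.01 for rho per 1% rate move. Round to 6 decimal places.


d1 = -0.1050368057; d2 = -0.4090927216
phi(d1) = 0.3967476279; exp(-qT) = 0.9905449824; exp(-rT) = 0.9905449824
N(-d2) = 0.6587641913
Rho = -K*T*exp(-rT)*N(-d2) = -119.9700 * 0.5000 * 0.9905449824 * 0.6587641913 = -39.142346

Answer: Rho = -39.142346


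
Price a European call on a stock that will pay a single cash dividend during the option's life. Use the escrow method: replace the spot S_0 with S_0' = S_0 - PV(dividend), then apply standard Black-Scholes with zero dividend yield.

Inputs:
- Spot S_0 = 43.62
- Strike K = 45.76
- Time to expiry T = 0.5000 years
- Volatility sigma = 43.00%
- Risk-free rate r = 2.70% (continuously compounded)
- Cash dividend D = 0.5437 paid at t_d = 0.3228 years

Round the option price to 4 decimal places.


Answer: Price = 4.3604

Derivation:
PV(D) = D * exp(-r * t_d) = 0.5437 * 0.99132227 = 0.53898192
S_0' = S_0 - PV(D) = 43.6200 - 0.53898192 = 43.08101808
d1 = (ln(S_0'/K) + (r + sigma^2/2)*T) / (sigma*sqrt(T)) = -0.00198274
d2 = d1 - sigma*sqrt(T) = -0.30603865
exp(-rT) = 0.98659072
N(d1) = 0.49920900; N(d2) = 0.37978761
C = S_0' * N(d1) - K * exp(-rT) * N(d2) = 43.08101808 * 0.49920900 - 45.7600 * 0.98659072 * 0.37978761 = 4.3604


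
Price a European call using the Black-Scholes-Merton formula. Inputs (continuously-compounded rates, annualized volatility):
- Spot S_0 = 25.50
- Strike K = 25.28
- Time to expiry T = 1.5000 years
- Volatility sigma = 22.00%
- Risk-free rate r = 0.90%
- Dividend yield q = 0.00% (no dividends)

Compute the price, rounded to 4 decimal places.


d1 = (ln(S/K) + (r - q + 0.5*sigma^2) * T) / (sigma * sqrt(T)) = 0.21698353
d2 = d1 - sigma * sqrt(T) = -0.05246034
exp(-rT) = 0.98659072; exp(-qT) = 1.00000000
C = S_0 * exp(-qT) * N(d1) - K * exp(-rT) * N(d2)
N(d1) = 0.58588941; N(d2) = 0.47908095
C = 25.5000 * 1.00000000 * 0.58588941 - 25.2800 * 0.98659072 * 0.47908095 = 2.9914

Answer: Price = 2.9914


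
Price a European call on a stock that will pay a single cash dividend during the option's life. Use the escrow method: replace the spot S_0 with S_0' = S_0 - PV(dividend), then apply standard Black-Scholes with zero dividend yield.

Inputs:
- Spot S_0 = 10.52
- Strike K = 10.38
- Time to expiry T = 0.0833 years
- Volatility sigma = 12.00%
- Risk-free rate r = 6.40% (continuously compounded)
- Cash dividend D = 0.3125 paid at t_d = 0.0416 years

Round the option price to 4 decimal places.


PV(D) = D * exp(-r * t_d) = 0.3125 * 0.99734114 = 0.31166911
S_0' = S_0 - PV(D) = 10.5200 - 0.31166911 = 10.20833089
d1 = (ln(S_0'/K) + (r + sigma^2/2)*T) / (sigma*sqrt(T)) = -0.31026591
d2 = d1 - sigma*sqrt(T) = -0.34490000
exp(-rT) = 0.99468299
N(d1) = 0.37817938; N(d2) = 0.36508478
C = S_0' * N(d1) - K * exp(-rT) * N(d2) = 10.20833089 * 0.37817938 - 10.3800 * 0.99468299 * 0.36508478 = 0.0911

Answer: Price = 0.0911


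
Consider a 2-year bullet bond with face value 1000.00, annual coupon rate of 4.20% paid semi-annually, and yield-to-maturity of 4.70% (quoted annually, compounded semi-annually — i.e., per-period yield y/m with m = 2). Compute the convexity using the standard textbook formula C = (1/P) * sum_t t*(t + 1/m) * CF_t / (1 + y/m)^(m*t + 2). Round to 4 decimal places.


Coupon per period c = face * coupon_rate / m = 21.000000
Periods per year m = 2; per-period yield y/m = 0.023500
Number of cashflows N = 4
Cashflows (t years, CF_t, discount factor 1/(1+y/m)^(m*t), PV):
  t = 0.5000: CF_t = 21.000000, DF = 0.977040, PV = 20.517831
  t = 1.0000: CF_t = 21.000000, DF = 0.954606, PV = 20.046733
  t = 1.5000: CF_t = 21.000000, DF = 0.932688, PV = 19.586451
  t = 2.0000: CF_t = 1021.000000, DF = 0.911273, PV = 930.409967
Price P = sum_t PV_t = 990.560982
Convexity numerator sum_t t*(t + 1/m) * CF_t / (1+y/m)^(m*t + 2):
  t = 0.5000: term = 9.793226
  t = 1.0000: term = 28.705107
  t = 1.5000: term = 56.092050
  t = 2.0000: term = 4440.876180
Convexity = (1/P) * sum = 4535.466563 / 990.560982 = 4.578685

Answer: Convexity = 4.5787


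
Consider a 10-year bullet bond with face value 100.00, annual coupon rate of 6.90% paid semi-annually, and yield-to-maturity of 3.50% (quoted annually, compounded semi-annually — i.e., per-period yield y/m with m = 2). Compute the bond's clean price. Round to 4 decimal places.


Coupon per period c = face * coupon_rate / m = 3.450000
Periods per year m = 2; per-period yield y/m = 0.017500
Number of cashflows N = 20
Cashflows (t years, CF_t, discount factor 1/(1+y/m)^(m*t), PV):
  t = 0.5000: CF_t = 3.450000, DF = 0.982801, PV = 3.390663
  t = 1.0000: CF_t = 3.450000, DF = 0.965898, PV = 3.332347
  t = 1.5000: CF_t = 3.450000, DF = 0.949285, PV = 3.275034
  t = 2.0000: CF_t = 3.450000, DF = 0.932959, PV = 3.218707
  t = 2.5000: CF_t = 3.450000, DF = 0.916913, PV = 3.163348
  t = 3.0000: CF_t = 3.450000, DF = 0.901143, PV = 3.108942
  t = 3.5000: CF_t = 3.450000, DF = 0.885644, PV = 3.055471
  t = 4.0000: CF_t = 3.450000, DF = 0.870412, PV = 3.002920
  t = 4.5000: CF_t = 3.450000, DF = 0.855441, PV = 2.951273
  t = 5.0000: CF_t = 3.450000, DF = 0.840729, PV = 2.900514
  t = 5.5000: CF_t = 3.450000, DF = 0.826269, PV = 2.850628
  t = 6.0000: CF_t = 3.450000, DF = 0.812058, PV = 2.801600
  t = 6.5000: CF_t = 3.450000, DF = 0.798091, PV = 2.753415
  t = 7.0000: CF_t = 3.450000, DF = 0.784365, PV = 2.706059
  t = 7.5000: CF_t = 3.450000, DF = 0.770875, PV = 2.659517
  t = 8.0000: CF_t = 3.450000, DF = 0.757616, PV = 2.613776
  t = 8.5000: CF_t = 3.450000, DF = 0.744586, PV = 2.568822
  t = 9.0000: CF_t = 3.450000, DF = 0.731780, PV = 2.524641
  t = 9.5000: CF_t = 3.450000, DF = 0.719194, PV = 2.481219
  t = 10.0000: CF_t = 103.450000, DF = 0.706825, PV = 73.121003
Price P = sum_t PV_t = 128.479898

Answer: Price = 128.4799
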